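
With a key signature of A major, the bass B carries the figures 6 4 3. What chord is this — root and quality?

The figures 6 4 3 indicate a seventh chord in second inversion.
In second inversion the root lies a fourth above the bass: a fourth above B in A major is E.
The chord tones are B, D, E, G#, giving E dominant seventh.

E dominant seventh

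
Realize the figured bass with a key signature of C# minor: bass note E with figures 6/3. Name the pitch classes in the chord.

E, G#, C#

A third above E in this key is G#.
A sixth above E in this key is C#.
Together with the bass E, this spells C# minor in first inversion.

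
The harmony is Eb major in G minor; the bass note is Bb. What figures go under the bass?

Bb is the fifth of Eb major, so the chord is in second inversion.
A triad in second inversion is figured 6/4, conventionally abbreviated 6/4.

6/4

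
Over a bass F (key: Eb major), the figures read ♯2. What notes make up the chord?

The written figures ♯2 are shorthand for 6/4/2: the 6/4 are implied.
A second above F in this key is G, raised to G# by the sharp.
A fourth above F in this key is Bb.
A sixth above F in this key is D.

F, G#, Bb, D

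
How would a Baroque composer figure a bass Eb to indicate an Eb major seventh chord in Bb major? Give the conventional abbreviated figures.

Eb is the root of Eb major seventh, so the chord is in root position.
A seventh chord in root position is figured 7/5/3, conventionally abbreviated 7.

7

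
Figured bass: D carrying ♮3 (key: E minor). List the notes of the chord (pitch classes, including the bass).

D, F, A

The written figures ♮3 are shorthand for 5/3: the 5 is implied.
A third above D in this key is F#, made natural (F) by the ♮ figure.
A fifth above D in this key is A.
Together with the bass D, this spells D minor in root position.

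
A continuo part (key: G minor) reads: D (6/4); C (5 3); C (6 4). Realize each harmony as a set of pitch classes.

D (6/4): D, G, Bb.
C (5/3): C, Eb, G.
C (6/4): C, F, A.

D, G, Bb | C, Eb, G | C, F, A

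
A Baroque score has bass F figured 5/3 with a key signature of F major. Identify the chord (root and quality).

F major

The figures 5/3 indicate a triad in root position.
In root position the bass is the root, so the root is F.
The chord tones are F, A, C, giving F major.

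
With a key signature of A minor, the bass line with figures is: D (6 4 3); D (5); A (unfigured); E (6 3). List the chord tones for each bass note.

D (6/4/3): D, F, G, B.
D (5/3): D, F, A.
A (5/3): A, C, E.
E (6/3): E, G, C.

D, F, G, B | D, F, A | A, C, E | E, G, C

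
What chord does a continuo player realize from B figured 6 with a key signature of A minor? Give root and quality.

G major

The figures 6 indicate a triad in first inversion.
In first inversion the root lies a sixth above the bass: a sixth above B in A minor is G.
The chord tones are B, D, G, giving G major.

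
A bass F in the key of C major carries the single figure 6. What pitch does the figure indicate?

Counting 5 letter steps above F lands on D; in C major, that letter is D.

D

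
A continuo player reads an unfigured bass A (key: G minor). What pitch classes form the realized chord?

A, C, Eb

An unfigured bass implies 5/3.
A third above A in this key is C.
A fifth above A in this key is Eb.
Together with the bass A, this spells A diminished in root position.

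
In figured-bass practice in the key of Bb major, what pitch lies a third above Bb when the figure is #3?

Counting 2 letter steps above Bb lands on D; in Bb major, that letter is D.
The #3 figure raises it a semitone, giving D#.

D#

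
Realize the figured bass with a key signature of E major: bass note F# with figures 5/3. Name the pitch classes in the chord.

A third above F# in this key is A.
A fifth above F# in this key is C#.
Together with the bass F#, this spells F# minor in root position.

F#, A, C#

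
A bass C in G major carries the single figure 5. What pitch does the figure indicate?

G

Counting 4 letter steps above C lands on G; in G major, that letter is G.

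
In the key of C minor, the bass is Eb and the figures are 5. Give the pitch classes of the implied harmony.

Eb, G, Bb

The written figures 5 are shorthand for 5/3: the 3 is implied.
A third above Eb in this key is G.
A fifth above Eb in this key is Bb.
Together with the bass Eb, this spells Eb major in root position.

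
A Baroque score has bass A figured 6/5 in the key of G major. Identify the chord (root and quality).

The figures 6/5 indicate a seventh chord in first inversion.
In first inversion the root lies a sixth above the bass: a sixth above A in G major is F#.
The chord tones are A, C, E, F#, giving F# half-diminished seventh.

F# half-diminished seventh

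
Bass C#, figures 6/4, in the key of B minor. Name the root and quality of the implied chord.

The figures 6/4 indicate a triad in second inversion.
In second inversion the root lies a fourth above the bass: a fourth above C# in B minor is F#.
The chord tones are C#, F#, A, giving F# minor.

F# minor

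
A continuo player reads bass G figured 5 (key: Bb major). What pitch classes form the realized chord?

G, Bb, D

The written figures 5 are shorthand for 5/3: the 3 is implied.
A third above G in this key is Bb.
A fifth above G in this key is D.
Together with the bass G, this spells G minor in root position.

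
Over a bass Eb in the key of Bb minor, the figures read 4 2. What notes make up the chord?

The written figures 4 2 are shorthand for 6/4/2: the 6 is implied.
A second above Eb in this key is F.
A fourth above Eb in this key is Ab.
A sixth above Eb in this key is C.
Together with the bass Eb, this spells F minor seventh in third inversion.

Eb, F, Ab, C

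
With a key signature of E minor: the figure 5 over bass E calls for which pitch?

B

Counting 4 letter steps above E lands on B; in E minor, that letter is B.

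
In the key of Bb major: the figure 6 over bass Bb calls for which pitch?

G

Counting 5 letter steps above Bb lands on G; in Bb major, that letter is G.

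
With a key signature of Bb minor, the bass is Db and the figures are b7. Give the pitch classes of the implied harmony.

The written figures b7 are shorthand for 7/5/3: the 5/3 are implied.
A third above Db in this key is F.
A fifth above Db in this key is Ab.
A seventh above Db in this key is C, lowered to Cb by the flat.
Together with the bass Db, this spells Db dominant seventh in root position.

Db, F, Ab, Cb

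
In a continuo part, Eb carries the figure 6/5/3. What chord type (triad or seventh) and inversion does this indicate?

seventh chord, first inversion

Intervals of 6/5/3 above the bass form a seventh chord; the bass is the third, so this is first inversion.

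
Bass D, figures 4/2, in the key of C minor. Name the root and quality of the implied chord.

The figures 4/2 indicate a seventh chord in third inversion.
In third inversion the root lies a second above the bass: a second above D in C minor is Eb.
The chord tones are D, Eb, G, Bb, giving Eb major seventh.

Eb major seventh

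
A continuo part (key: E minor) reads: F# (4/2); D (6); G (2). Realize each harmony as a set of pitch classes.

F# (6/4/2): F#, G, B, D.
D (6/3): D, F#, B.
G (6/4/2): G, A, C, E.

F#, G, B, D | D, F#, B | G, A, C, E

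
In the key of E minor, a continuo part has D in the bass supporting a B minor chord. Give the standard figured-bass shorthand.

D is the third of B minor, so the chord is in first inversion.
A triad in first inversion is figured 6/3, conventionally abbreviated 6.

6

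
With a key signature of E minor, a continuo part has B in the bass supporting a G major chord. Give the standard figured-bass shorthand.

6

B is the third of G major, so the chord is in first inversion.
A triad in first inversion is figured 6/3, conventionally abbreviated 6.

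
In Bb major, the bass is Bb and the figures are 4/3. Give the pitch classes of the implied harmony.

The written figures 4/3 are shorthand for 6/4/3: the 6 is implied.
A third above Bb in this key is D.
A fourth above Bb in this key is Eb.
A sixth above Bb in this key is G.
Together with the bass Bb, this spells Eb major seventh in second inversion.

Bb, D, Eb, G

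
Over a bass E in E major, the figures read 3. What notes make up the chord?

E, G#, B

The written figures 3 are shorthand for 5/3: the 5 is implied.
A third above E in this key is G#.
A fifth above E in this key is B.
Together with the bass E, this spells E major in root position.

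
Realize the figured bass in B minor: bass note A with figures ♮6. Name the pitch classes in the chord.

The written figures ♮6 are shorthand for 6/3: the 3 is implied.
A third above A in this key is C#.
A sixth above A in this key is F#, made natural (F) by the ♮ figure.
Together with the bass A, this spells F augmented in first inversion.

A, C#, F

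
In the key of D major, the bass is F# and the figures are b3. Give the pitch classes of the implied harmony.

The written figures b3 are shorthand for 5/3: the 5 is implied.
A third above F# in this key is A, lowered to Ab by the flat.
A fifth above F# in this key is C#.

F#, Ab, C#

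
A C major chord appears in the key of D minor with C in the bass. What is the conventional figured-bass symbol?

no figures

C is the root of C major, so the chord is in root position.
A triad in root position is figured 5/3, conventionally abbreviated (no figures — root-position triad).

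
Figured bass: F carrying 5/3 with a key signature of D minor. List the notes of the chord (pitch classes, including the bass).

F, A, C

A third above F in this key is A.
A fifth above F in this key is C.
Together with the bass F, this spells F major in root position.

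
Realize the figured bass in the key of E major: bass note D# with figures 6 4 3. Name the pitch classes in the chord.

A third above D# in this key is F#.
A fourth above D# in this key is G#.
A sixth above D# in this key is B.
Together with the bass D#, this spells G# minor seventh in second inversion.

D#, F#, G#, B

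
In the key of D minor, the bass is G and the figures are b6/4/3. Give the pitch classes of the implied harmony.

A third above G in this key is Bb.
A fourth above G in this key is C.
A sixth above G in this key is E, lowered to Eb by the flat.
Together with the bass G, this spells C minor seventh in second inversion.

G, Bb, C, Eb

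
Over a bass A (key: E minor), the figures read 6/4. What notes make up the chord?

A, D, F#

A fourth above A in this key is D.
A sixth above A in this key is F#.
Together with the bass A, this spells D major in second inversion.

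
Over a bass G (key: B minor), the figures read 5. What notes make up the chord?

G, B, D

The written figures 5 are shorthand for 5/3: the 3 is implied.
A third above G in this key is B.
A fifth above G in this key is D.
Together with the bass G, this spells G major in root position.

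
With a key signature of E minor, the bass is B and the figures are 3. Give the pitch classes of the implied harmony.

The written figures 3 are shorthand for 5/3: the 5 is implied.
A third above B in this key is D.
A fifth above B in this key is F#.
Together with the bass B, this spells B minor in root position.

B, D, F#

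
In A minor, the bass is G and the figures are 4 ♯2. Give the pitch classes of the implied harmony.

The written figures 4 ♯2 are shorthand for 6/4/2: the 6 is implied.
A second above G in this key is A, raised to A# by the sharp.
A fourth above G in this key is C.
A sixth above G in this key is E.

G, A#, C, E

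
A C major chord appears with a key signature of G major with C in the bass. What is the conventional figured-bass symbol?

no figures

C is the root of C major, so the chord is in root position.
A triad in root position is figured 5/3, conventionally abbreviated (no figures — root-position triad).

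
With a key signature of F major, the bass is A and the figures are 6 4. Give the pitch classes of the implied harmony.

A, D, F

A fourth above A in this key is D.
A sixth above A in this key is F.
Together with the bass A, this spells D minor in second inversion.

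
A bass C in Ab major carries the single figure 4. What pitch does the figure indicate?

Counting 3 letter steps above C lands on F; in Ab major, that letter is F.

F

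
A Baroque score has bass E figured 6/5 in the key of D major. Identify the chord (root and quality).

C# half-diminished seventh

The figures 6/5 indicate a seventh chord in first inversion.
In first inversion the root lies a sixth above the bass: a sixth above E in D major is C#.
The chord tones are E, G, B, C#, giving C# half-diminished seventh.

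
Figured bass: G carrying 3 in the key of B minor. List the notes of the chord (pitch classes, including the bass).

G, B, D

The written figures 3 are shorthand for 5/3: the 5 is implied.
A third above G in this key is B.
A fifth above G in this key is D.
Together with the bass G, this spells G major in root position.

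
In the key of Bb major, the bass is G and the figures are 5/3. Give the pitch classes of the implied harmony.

A third above G in this key is Bb.
A fifth above G in this key is D.
Together with the bass G, this spells G minor in root position.

G, Bb, D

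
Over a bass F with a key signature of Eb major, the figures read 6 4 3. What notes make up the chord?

F, Ab, Bb, D

A third above F in this key is Ab.
A fourth above F in this key is Bb.
A sixth above F in this key is D.
Together with the bass F, this spells Bb dominant seventh in second inversion.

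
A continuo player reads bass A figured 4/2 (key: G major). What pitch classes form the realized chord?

The written figures 4/2 are shorthand for 6/4/2: the 6 is implied.
A second above A in this key is B.
A fourth above A in this key is D.
A sixth above A in this key is F#.
Together with the bass A, this spells B minor seventh in third inversion.

A, B, D, F#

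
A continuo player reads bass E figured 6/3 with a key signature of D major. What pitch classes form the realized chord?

E, G, C#

A third above E in this key is G.
A sixth above E in this key is C#.
Together with the bass E, this spells C# diminished in first inversion.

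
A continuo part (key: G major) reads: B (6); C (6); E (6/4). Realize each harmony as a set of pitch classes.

B, D, G | C, E, A | E, A, C

B (6/3): B, D, G.
C (6/3): C, E, A.
E (6/4): E, A, C.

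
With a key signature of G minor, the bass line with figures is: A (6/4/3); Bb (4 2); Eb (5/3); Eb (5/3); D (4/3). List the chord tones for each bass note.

A (6/4/3): A, C, D, F.
Bb (6/4/2): Bb, C, Eb, G.
Eb (5/3): Eb, G, Bb.
Eb (5/3): Eb, G, Bb.
D (6/4/3): D, F, G, Bb.

A, C, D, F | Bb, C, Eb, G | Eb, G, Bb | Eb, G, Bb | D, F, G, Bb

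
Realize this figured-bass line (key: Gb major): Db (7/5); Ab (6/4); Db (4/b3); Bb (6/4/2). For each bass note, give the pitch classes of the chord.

Db (7/5/3): Db, F, Ab, Cb.
Ab (6/4): Ab, Db, F.
Db (6/4/b3): Db, Fb, Gb, Bb.
Bb (6/4/2): Bb, Cb, Eb, Gb.

Db, F, Ab, Cb | Ab, Db, F | Db, Fb, Gb, Bb | Bb, Cb, Eb, Gb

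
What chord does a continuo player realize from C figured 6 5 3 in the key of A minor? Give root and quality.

The figures 6 5 3 indicate a seventh chord in first inversion.
In first inversion the root lies a sixth above the bass: a sixth above C in A minor is A.
The chord tones are C, E, G, A, giving A minor seventh.

A minor seventh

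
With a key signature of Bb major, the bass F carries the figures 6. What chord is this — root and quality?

D minor

The figures 6 indicate a triad in first inversion.
In first inversion the root lies a sixth above the bass: a sixth above F in Bb major is D.
The chord tones are F, A, D, giving D minor.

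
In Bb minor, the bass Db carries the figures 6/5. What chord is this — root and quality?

The figures 6/5 indicate a seventh chord in first inversion.
In first inversion the root lies a sixth above the bass: a sixth above Db in Bb minor is Bb.
The chord tones are Db, F, Ab, Bb, giving Bb minor seventh.

Bb minor seventh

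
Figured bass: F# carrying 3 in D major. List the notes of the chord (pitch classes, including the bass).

F#, A, C#

The written figures 3 are shorthand for 5/3: the 5 is implied.
A third above F# in this key is A.
A fifth above F# in this key is C#.
Together with the bass F#, this spells F# minor in root position.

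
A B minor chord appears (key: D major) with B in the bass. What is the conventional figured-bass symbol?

no figures

B is the root of B minor, so the chord is in root position.
A triad in root position is figured 5/3, conventionally abbreviated (no figures — root-position triad).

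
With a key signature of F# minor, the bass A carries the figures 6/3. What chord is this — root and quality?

The figures 6/3 indicate a triad in first inversion.
In first inversion the root lies a sixth above the bass: a sixth above A in F# minor is F#.
The chord tones are A, C#, F#, giving F# minor.

F# minor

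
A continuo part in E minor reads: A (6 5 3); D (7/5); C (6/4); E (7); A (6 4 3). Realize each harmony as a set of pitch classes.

A (6/5/3): A, C, E, F#.
D (7/5/3): D, F#, A, C.
C (6/4): C, F#, A.
E (7/5/3): E, G, B, D.
A (6/4/3): A, C, D, F#.

A, C, E, F# | D, F#, A, C | C, F#, A | E, G, B, D | A, C, D, F#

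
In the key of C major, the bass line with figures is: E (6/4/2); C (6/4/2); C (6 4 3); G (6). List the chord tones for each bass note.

E (6/4/2): E, F, A, C.
C (6/4/2): C, D, F, A.
C (6/4/3): C, E, F, A.
G (6/3): G, B, E.

E, F, A, C | C, D, F, A | C, E, F, A | G, B, E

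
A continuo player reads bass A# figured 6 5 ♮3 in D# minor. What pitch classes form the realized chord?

A#, C, E#, F#

A third above A# in this key is C#, made natural (C) by the ♮ figure.
A fifth above A# in this key is E#.
A sixth above A# in this key is F#.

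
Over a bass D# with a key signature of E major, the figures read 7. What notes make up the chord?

The written figures 7 are shorthand for 7/5/3: the 5/3 are implied.
A third above D# in this key is F#.
A fifth above D# in this key is A.
A seventh above D# in this key is C#.
Together with the bass D#, this spells D# half-diminished seventh in root position.

D#, F#, A, C#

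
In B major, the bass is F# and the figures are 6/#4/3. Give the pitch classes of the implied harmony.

A third above F# in this key is A#.
A fourth above F# in this key is B, raised to B# by the sharp.
A sixth above F# in this key is D#.
Together with the bass F#, this spells B# half-diminished seventh in second inversion.

F#, A#, B#, D#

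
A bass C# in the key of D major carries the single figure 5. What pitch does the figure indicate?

G

Counting 4 letter steps above C# lands on G; in D major, that letter is G.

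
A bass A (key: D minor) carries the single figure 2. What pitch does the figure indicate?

Counting 1 letter step above A lands on B; in D minor, that letter is Bb.

Bb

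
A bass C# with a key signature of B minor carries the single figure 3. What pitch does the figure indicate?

Counting 2 letter steps above C# lands on E; in B minor, that letter is E.

E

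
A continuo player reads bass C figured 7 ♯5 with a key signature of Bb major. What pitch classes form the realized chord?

C, Eb, G#, Bb

The written figures 7 ♯5 are shorthand for 7/5/3: the 3 is implied.
A third above C in this key is Eb.
A fifth above C in this key is G, raised to G# by the sharp.
A seventh above C in this key is Bb.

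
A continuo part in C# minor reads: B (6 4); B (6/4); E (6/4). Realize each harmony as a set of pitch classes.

B, E, G# | B, E, G# | E, A, C#

B (6/4): B, E, G#.
B (6/4): B, E, G#.
E (6/4): E, A, C#.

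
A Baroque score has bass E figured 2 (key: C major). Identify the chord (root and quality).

F major seventh

The figures 2 indicate a seventh chord in third inversion.
In third inversion the root lies a second above the bass: a second above E in C major is F.
The chord tones are E, F, A, C, giving F major seventh.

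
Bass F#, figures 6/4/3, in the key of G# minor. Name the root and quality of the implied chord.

The figures 6/4/3 indicate a seventh chord in second inversion.
In second inversion the root lies a fourth above the bass: a fourth above F# in G# minor is B.
The chord tones are F#, A#, B, D#, giving B major seventh.

B major seventh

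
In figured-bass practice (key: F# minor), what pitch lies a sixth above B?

G#

Counting 5 letter steps above B lands on G; in F# minor, that letter is G#.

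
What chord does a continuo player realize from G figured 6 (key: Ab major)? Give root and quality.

Eb major

The figures 6 indicate a triad in first inversion.
In first inversion the root lies a sixth above the bass: a sixth above G in Ab major is Eb.
The chord tones are G, Bb, Eb, giving Eb major.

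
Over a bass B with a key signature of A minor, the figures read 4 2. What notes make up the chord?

The written figures 4 2 are shorthand for 6/4/2: the 6 is implied.
A second above B in this key is C.
A fourth above B in this key is E.
A sixth above B in this key is G.
Together with the bass B, this spells C major seventh in third inversion.

B, C, E, G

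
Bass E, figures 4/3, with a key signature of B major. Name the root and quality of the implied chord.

The figures 4/3 indicate a seventh chord in second inversion.
In second inversion the root lies a fourth above the bass: a fourth above E in B major is A#.
The chord tones are E, G#, A#, C#, giving A# half-diminished seventh.

A# half-diminished seventh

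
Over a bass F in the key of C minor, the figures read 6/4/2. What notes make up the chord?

F, G, Bb, D

A second above F in this key is G.
A fourth above F in this key is Bb.
A sixth above F in this key is D.
Together with the bass F, this spells G minor seventh in third inversion.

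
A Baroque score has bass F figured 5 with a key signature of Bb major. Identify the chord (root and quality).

F major

The figures 5 indicate a triad in root position.
In root position the bass is the root, so the root is F.
The chord tones are F, A, C, giving F major.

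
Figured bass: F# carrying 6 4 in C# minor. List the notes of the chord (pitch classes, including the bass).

F#, B, D#

A fourth above F# in this key is B.
A sixth above F# in this key is D#.
Together with the bass F#, this spells B major in second inversion.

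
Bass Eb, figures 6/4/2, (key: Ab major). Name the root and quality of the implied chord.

The figures 6/4/2 indicate a seventh chord in third inversion.
In third inversion the root lies a second above the bass: a second above Eb in Ab major is F.
The chord tones are Eb, F, Ab, C, giving F minor seventh.

F minor seventh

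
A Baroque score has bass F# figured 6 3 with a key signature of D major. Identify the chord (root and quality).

D major

The figures 6 3 indicate a triad in first inversion.
In first inversion the root lies a sixth above the bass: a sixth above F# in D major is D.
The chord tones are F#, A, D, giving D major.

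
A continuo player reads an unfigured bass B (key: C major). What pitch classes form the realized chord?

An unfigured bass implies 5/3.
A third above B in this key is D.
A fifth above B in this key is F.
Together with the bass B, this spells B diminished in root position.

B, D, F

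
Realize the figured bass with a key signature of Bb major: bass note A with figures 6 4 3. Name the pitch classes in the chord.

A third above A in this key is C.
A fourth above A in this key is D.
A sixth above A in this key is F.
Together with the bass A, this spells D minor seventh in second inversion.

A, C, D, F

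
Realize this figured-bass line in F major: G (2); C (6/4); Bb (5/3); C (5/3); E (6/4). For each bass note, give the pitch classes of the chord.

G, A, C, E | C, F, A | Bb, D, F | C, E, G | E, A, C

G (6/4/2): G, A, C, E.
C (6/4): C, F, A.
Bb (5/3): Bb, D, F.
C (5/3): C, E, G.
E (6/4): E, A, C.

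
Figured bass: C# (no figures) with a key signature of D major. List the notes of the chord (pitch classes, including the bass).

An unfigured bass implies 5/3.
A third above C# in this key is E.
A fifth above C# in this key is G.
Together with the bass C#, this spells C# diminished in root position.

C#, E, G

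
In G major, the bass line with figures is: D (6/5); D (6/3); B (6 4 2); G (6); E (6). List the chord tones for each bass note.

D (6/5/3): D, F#, A, B.
D (6/3): D, F#, B.
B (6/4/2): B, C, E, G.
G (6/3): G, B, E.
E (6/3): E, G, C.

D, F#, A, B | D, F#, B | B, C, E, G | G, B, E | E, G, C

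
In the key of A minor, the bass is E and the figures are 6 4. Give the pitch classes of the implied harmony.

E, A, C

A fourth above E in this key is A.
A sixth above E in this key is C.
Together with the bass E, this spells A minor in second inversion.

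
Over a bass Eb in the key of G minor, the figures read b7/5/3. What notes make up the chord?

A third above Eb in this key is G.
A fifth above Eb in this key is Bb.
A seventh above Eb in this key is D, lowered to Db by the flat.
Together with the bass Eb, this spells Eb dominant seventh in root position.

Eb, G, Bb, Db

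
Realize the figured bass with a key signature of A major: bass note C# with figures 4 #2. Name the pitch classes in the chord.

The written figures 4 #2 are shorthand for 6/4/2: the 6 is implied.
A second above C# in this key is D, raised to D# by the sharp.
A fourth above C# in this key is F#.
A sixth above C# in this key is A.
Together with the bass C#, this spells D# half-diminished seventh in third inversion.

C#, D#, F#, A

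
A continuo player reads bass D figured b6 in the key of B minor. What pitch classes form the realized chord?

D, F#, Bb

The written figures b6 are shorthand for 6/3: the 3 is implied.
A third above D in this key is F#.
A sixth above D in this key is B, lowered to Bb by the flat.
Together with the bass D, this spells Bb augmented in first inversion.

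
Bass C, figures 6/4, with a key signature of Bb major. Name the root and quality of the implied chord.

The figures 6/4 indicate a triad in second inversion.
In second inversion the root lies a fourth above the bass: a fourth above C in Bb major is F.
The chord tones are C, F, A, giving F major.

F major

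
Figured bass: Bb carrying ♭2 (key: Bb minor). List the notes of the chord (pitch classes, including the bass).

The written figures ♭2 are shorthand for 6/4/2: the 6/4 are implied.
A second above Bb in this key is C, lowered to Cb by the flat.
A fourth above Bb in this key is Eb.
A sixth above Bb in this key is Gb.
Together with the bass Bb, this spells Cb major seventh in third inversion.

Bb, Cb, Eb, Gb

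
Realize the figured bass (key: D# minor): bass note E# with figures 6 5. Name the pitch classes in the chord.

The written figures 6 5 are shorthand for 6/5/3: the 3 is implied.
A third above E# in this key is G#.
A fifth above E# in this key is B.
A sixth above E# in this key is C#.
Together with the bass E#, this spells C# dominant seventh in first inversion.

E#, G#, B, C#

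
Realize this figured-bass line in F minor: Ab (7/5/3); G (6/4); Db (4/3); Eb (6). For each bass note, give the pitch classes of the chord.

Ab, C, Eb, G | G, C, Eb | Db, F, G, Bb | Eb, G, C

Ab (7/5/3): Ab, C, Eb, G.
G (6/4): G, C, Eb.
Db (6/4/3): Db, F, G, Bb.
Eb (6/3): Eb, G, C.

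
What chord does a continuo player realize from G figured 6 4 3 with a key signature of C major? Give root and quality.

C major seventh

The figures 6 4 3 indicate a seventh chord in second inversion.
In second inversion the root lies a fourth above the bass: a fourth above G in C major is C.
The chord tones are G, B, C, E, giving C major seventh.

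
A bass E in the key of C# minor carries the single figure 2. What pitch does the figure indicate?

Counting 1 letter step above E lands on F; in C# minor, that letter is F#.

F#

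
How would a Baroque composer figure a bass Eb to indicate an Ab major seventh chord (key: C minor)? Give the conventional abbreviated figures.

4/3

Eb is the fifth of Ab major seventh, so the chord is in second inversion.
A seventh chord in second inversion is figured 6/4/3, conventionally abbreviated 4/3.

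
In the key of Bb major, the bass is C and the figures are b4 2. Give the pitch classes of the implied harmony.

C, D, Fb, A

The written figures b4 2 are shorthand for 6/4/2: the 6 is implied.
A second above C in this key is D.
A fourth above C in this key is F, lowered to Fb by the flat.
A sixth above C in this key is A.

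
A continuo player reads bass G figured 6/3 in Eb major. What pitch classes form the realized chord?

G, Bb, Eb

A third above G in this key is Bb.
A sixth above G in this key is Eb.
Together with the bass G, this spells Eb major in first inversion.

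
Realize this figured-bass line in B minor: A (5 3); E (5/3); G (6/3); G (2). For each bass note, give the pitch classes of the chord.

A, C#, E | E, G, B | G, B, E | G, A, C#, E

A (5/3): A, C#, E.
E (5/3): E, G, B.
G (6/3): G, B, E.
G (6/4/2): G, A, C#, E.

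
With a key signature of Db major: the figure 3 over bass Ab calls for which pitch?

C

Counting 2 letter steps above Ab lands on C; in Db major, that letter is C.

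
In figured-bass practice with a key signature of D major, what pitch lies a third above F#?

Counting 2 letter steps above F# lands on A; in D major, that letter is A.

A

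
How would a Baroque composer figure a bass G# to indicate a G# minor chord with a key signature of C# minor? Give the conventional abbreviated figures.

no figures

G# is the root of G# minor, so the chord is in root position.
A triad in root position is figured 5/3, conventionally abbreviated (no figures — root-position triad).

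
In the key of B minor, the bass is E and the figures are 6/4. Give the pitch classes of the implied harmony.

A fourth above E in this key is A.
A sixth above E in this key is C#.
Together with the bass E, this spells A major in second inversion.

E, A, C#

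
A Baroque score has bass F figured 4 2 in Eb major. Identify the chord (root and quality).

G minor seventh

The figures 4 2 indicate a seventh chord in third inversion.
In third inversion the root lies a second above the bass: a second above F in Eb major is G.
The chord tones are F, G, Bb, D, giving G minor seventh.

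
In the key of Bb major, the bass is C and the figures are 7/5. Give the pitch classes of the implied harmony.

The written figures 7/5 are shorthand for 7/5/3: the 3 is implied.
A third above C in this key is Eb.
A fifth above C in this key is G.
A seventh above C in this key is Bb.
Together with the bass C, this spells C minor seventh in root position.

C, Eb, G, Bb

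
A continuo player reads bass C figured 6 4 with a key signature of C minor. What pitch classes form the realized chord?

C, F, Ab

A fourth above C in this key is F.
A sixth above C in this key is Ab.
Together with the bass C, this spells F minor in second inversion.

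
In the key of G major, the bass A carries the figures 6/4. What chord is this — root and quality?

D major

The figures 6/4 indicate a triad in second inversion.
In second inversion the root lies a fourth above the bass: a fourth above A in G major is D.
The chord tones are A, D, F#, giving D major.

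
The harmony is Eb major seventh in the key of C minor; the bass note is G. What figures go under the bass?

G is the third of Eb major seventh, so the chord is in first inversion.
A seventh chord in first inversion is figured 6/5/3, conventionally abbreviated 6/5.

6/5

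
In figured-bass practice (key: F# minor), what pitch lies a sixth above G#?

E

Counting 5 letter steps above G# lands on E; in F# minor, that letter is E.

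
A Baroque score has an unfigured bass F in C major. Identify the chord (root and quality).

F major

An unfigured bass indicates a triad in root position.
In root position the bass is the root, so the root is F.
The chord tones are F, A, C, giving F major.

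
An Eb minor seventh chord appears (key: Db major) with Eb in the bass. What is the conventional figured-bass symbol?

7

Eb is the root of Eb minor seventh, so the chord is in root position.
A seventh chord in root position is figured 7/5/3, conventionally abbreviated 7.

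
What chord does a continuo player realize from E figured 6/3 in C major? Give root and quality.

The figures 6/3 indicate a triad in first inversion.
In first inversion the root lies a sixth above the bass: a sixth above E in C major is C.
The chord tones are E, G, C, giving C major.

C major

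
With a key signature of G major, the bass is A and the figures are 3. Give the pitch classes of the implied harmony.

The written figures 3 are shorthand for 5/3: the 5 is implied.
A third above A in this key is C.
A fifth above A in this key is E.
Together with the bass A, this spells A minor in root position.

A, C, E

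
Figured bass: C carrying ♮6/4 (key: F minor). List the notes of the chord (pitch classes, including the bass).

C, F, A

A fourth above C in this key is F.
A sixth above C in this key is Ab, made natural (A) by the ♮ figure.
Together with the bass C, this spells F major in second inversion.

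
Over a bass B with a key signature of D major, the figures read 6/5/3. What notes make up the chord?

B, D, F#, G

A third above B in this key is D.
A fifth above B in this key is F#.
A sixth above B in this key is G.
Together with the bass B, this spells G major seventh in first inversion.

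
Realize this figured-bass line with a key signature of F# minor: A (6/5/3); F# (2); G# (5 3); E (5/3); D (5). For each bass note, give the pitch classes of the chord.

A, C#, E, F# | F#, G#, B, D | G#, B, D | E, G#, B | D, F#, A

A (6/5/3): A, C#, E, F#.
F# (6/4/2): F#, G#, B, D.
G# (5/3): G#, B, D.
E (5/3): E, G#, B.
D (5/3): D, F#, A.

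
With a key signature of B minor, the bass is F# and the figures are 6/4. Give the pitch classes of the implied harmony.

A fourth above F# in this key is B.
A sixth above F# in this key is D.
Together with the bass F#, this spells B minor in second inversion.

F#, B, D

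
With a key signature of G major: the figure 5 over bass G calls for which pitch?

Counting 4 letter steps above G lands on D; in G major, that letter is D.

D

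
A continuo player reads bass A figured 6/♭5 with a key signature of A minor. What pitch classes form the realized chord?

A, C, Eb, F

The written figures 6/♭5 are shorthand for 6/5/3: the 3 is implied.
A third above A in this key is C.
A fifth above A in this key is E, lowered to Eb by the flat.
A sixth above A in this key is F.
Together with the bass A, this spells F dominant seventh in first inversion.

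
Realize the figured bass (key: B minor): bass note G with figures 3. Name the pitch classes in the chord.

G, B, D

The written figures 3 are shorthand for 5/3: the 5 is implied.
A third above G in this key is B.
A fifth above G in this key is D.
Together with the bass G, this spells G major in root position.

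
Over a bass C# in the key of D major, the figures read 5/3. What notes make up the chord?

A third above C# in this key is E.
A fifth above C# in this key is G.
Together with the bass C#, this spells C# diminished in root position.

C#, E, G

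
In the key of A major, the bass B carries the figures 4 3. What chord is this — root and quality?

E dominant seventh

The figures 4 3 indicate a seventh chord in second inversion.
In second inversion the root lies a fourth above the bass: a fourth above B in A major is E.
The chord tones are B, D, E, G#, giving E dominant seventh.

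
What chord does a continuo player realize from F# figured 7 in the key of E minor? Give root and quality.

The figures 7 indicate a seventh chord in root position.
In root position the bass is the root, so the root is F#.
The chord tones are F#, A, C, E, giving F# half-diminished seventh.

F# half-diminished seventh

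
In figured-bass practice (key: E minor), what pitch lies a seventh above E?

D

Counting 6 letter steps above E lands on D; in E minor, that letter is D.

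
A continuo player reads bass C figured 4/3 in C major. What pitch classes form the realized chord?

The written figures 4/3 are shorthand for 6/4/3: the 6 is implied.
A third above C in this key is E.
A fourth above C in this key is F.
A sixth above C in this key is A.
Together with the bass C, this spells F major seventh in second inversion.

C, E, F, A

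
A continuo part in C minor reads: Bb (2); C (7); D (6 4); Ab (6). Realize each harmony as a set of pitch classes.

Bb, C, Eb, G | C, Eb, G, Bb | D, G, Bb | Ab, C, F

Bb (6/4/2): Bb, C, Eb, G.
C (7/5/3): C, Eb, G, Bb.
D (6/4): D, G, Bb.
Ab (6/3): Ab, C, F.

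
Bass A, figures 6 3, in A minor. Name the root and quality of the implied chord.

The figures 6 3 indicate a triad in first inversion.
In first inversion the root lies a sixth above the bass: a sixth above A in A minor is F.
The chord tones are A, C, F, giving F major.

F major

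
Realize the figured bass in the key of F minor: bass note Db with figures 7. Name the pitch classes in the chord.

The written figures 7 are shorthand for 7/5/3: the 5/3 are implied.
A third above Db in this key is F.
A fifth above Db in this key is Ab.
A seventh above Db in this key is C.
Together with the bass Db, this spells Db major seventh in root position.

Db, F, Ab, C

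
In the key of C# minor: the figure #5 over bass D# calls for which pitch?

Counting 4 letter steps above D# lands on A; in C# minor, that letter is A.
The #5 figure raises it a semitone, giving A#.

A#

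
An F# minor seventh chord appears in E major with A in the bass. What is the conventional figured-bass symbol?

6/5

A is the third of F# minor seventh, so the chord is in first inversion.
A seventh chord in first inversion is figured 6/5/3, conventionally abbreviated 6/5.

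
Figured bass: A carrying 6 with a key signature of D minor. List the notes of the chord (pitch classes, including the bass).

The written figures 6 are shorthand for 6/3: the 3 is implied.
A third above A in this key is C.
A sixth above A in this key is F.
Together with the bass A, this spells F major in first inversion.

A, C, F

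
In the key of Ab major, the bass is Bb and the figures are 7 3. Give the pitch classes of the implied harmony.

The written figures 7 3 are shorthand for 7/5/3: the 5 is implied.
A third above Bb in this key is Db.
A fifth above Bb in this key is F.
A seventh above Bb in this key is Ab.
Together with the bass Bb, this spells Bb minor seventh in root position.

Bb, Db, F, Ab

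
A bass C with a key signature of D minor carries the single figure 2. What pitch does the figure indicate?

Counting 1 letter step above C lands on D; in D minor, that letter is D.

D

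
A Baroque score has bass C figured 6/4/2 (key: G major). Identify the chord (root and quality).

D dominant seventh

The figures 6/4/2 indicate a seventh chord in third inversion.
In third inversion the root lies a second above the bass: a second above C in G major is D.
The chord tones are C, D, F#, A, giving D dominant seventh.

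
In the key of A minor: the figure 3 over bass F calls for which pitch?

Counting 2 letter steps above F lands on A; in A minor, that letter is A.

A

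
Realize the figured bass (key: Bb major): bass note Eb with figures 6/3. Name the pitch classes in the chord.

A third above Eb in this key is G.
A sixth above Eb in this key is C.
Together with the bass Eb, this spells C minor in first inversion.

Eb, G, C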